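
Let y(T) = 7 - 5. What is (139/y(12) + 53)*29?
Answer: 7105/2 ≈ 3552.5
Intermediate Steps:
y(T) = 2
(139/y(12) + 53)*29 = (139/2 + 53)*29 = (245/2)*29 = 7105/2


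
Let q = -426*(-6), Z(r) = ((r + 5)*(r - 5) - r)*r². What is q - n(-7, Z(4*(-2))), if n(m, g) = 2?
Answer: 2554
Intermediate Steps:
Z(r) = r²*(-r + (-5 + r)*(5 + r)) (Z(r) = ((5 + r)*(-5 + r) - r)*r² = ((-5 + r)*(5 + r) - r)*r² = (-r + (-5 + r)*(5 + r))*r² = r²*(-r + (-5 + r)*(5 + r)))
q = 2556
q - n(-7, Z(4*(-2))) = 2556 - 1*2 = 2556 - 2 = 2554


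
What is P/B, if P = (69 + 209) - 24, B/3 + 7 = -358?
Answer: -254/1095 ≈ -0.23196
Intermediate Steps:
B = -1095 (B = -21 + 3*(-358) = -21 - 1074 = -1095)
P = 254 (P = 278 - 24 = 254)
P/B = 254/(-1095) = 254*(-1/1095) = -254/1095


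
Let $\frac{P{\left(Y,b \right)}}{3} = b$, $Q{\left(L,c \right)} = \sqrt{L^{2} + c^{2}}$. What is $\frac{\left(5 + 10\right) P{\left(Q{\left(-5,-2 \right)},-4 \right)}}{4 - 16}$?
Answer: $15$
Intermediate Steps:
$P{\left(Y,b \right)} = 3 b$
$\frac{\left(5 + 10\right) P{\left(Q{\left(-5,-2 \right)},-4 \right)}}{4 - 16} = \frac{\left(5 + 10\right) 3 \left(-4\right)}{4 - 16} = \frac{15 \left(-12\right)}{-12} = \left(- \frac{1}{12}\right) \left(-180\right) = 15$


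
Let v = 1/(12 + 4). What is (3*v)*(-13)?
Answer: -39/16 ≈ -2.4375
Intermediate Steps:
v = 1/16 ≈ 0.062500
(3*v)*(-13) = (3*(1/16))*(-13) = (3/16)*(-13) = -39/16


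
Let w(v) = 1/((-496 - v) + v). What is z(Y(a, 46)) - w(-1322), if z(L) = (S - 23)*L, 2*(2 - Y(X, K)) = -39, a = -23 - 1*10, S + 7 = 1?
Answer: -309255/496 ≈ -623.50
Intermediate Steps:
S = -6 (S = -7 + 1 = -6)
a = -33 (a = -23 - 10 = -33)
w(v) = -1/496 (w(v) = 1/(-496) = -1/496)
Y(X, K) = 43/2 (Y(X, K) = 2 - 1/2*(-39) = 2 + 39/2 = 43/2)
z(L) = -29*L (z(L) = (-6 - 23)*L = -29*L)
z(Y(a, 46)) - w(-1322) = -29*43/2 - 1*(-1/496) = -1247/2 + 1/496 = -309255/496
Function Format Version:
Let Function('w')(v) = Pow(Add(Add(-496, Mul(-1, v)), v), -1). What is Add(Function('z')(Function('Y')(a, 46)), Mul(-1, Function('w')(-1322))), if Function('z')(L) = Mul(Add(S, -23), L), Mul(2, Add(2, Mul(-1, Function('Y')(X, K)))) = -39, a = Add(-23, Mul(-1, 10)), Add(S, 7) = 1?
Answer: Rational(-309255, 496) ≈ -623.50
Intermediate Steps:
S = -6 (S = Add(-7, 1) = -6)
a = -33 (a = Add(-23, -10) = -33)
Function('w')(v) = Rational(-1, 496) (Function('w')(v) = Pow(-496, -1) = Rational(-1, 496))
Function('Y')(X, K) = Rational(43, 2) (Function('Y')(X, K) = Add(2, Mul(Rational(-1, 2), -39)) = Add(2, Rational(39, 2)) = Rational(43, 2))
Function('z')(L) = Mul(-29, L) (Function('z')(L) = Mul(Add(-6, -23), L) = Mul(-29, L))
Add(Function('z')(Function('Y')(a, 46)), Mul(-1, Function('w')(-1322))) = Add(Mul(-29, Rational(43, 2)), Mul(-1, Rational(-1, 496))) = Add(Rational(-1247, 2), Rational(1, 496)) = Rational(-309255, 496)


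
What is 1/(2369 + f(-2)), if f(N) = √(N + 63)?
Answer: 2369/5612100 - √61/5612100 ≈ 0.00042073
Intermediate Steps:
f(N) = √(63 + N)
1/(2369 + f(-2)) = 1/(2369 + √(63 - 2)) = 1/(2369 + √61)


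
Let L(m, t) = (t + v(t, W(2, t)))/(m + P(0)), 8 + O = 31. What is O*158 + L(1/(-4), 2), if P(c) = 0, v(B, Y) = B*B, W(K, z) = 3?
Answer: 3610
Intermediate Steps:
O = 23 (O = -8 + 31 = 23)
v(B, Y) = B²
L(m, t) = (t + t²)/m (L(m, t) = (t + t²)/(m + 0) = (t + t²)/m)
O*158 + L(1/(-4), 2) = 23*158 + 2*(1 + 2)/(1/(-4)) = 3634 + 2*3/(-¼) = 3634 + 2*(-4)*3 = 3634 - 24 = 3610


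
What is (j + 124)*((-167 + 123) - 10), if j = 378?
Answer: -27108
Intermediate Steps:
(j + 124)*((-167 + 123) - 10) = (378 + 124)*((-167 + 123) - 10) = 502*(-44 - 10) = 502*(-54) = -27108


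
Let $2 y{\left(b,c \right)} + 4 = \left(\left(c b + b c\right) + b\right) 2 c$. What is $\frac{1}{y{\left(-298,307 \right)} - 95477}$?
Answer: $- \frac{1}{56359369} \approx -1.7743 \cdot 10^{-8}$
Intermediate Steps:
$y{\left(b,c \right)} = -2 + \frac{c \left(2 b + 4 b c\right)}{2}$ ($y{\left(b,c \right)} = -2 + \frac{\left(\left(c b + b c\right) + b\right) 2 c}{2} = -2 + \frac{\left(\left(b c + b c\right) + b\right) 2 c}{2} = -2 + \frac{\left(2 b c + b\right) 2 c}{2} = -2 + \frac{\left(b + 2 b c\right) 2 c}{2} = -2 + \frac{\left(2 b + 4 b c\right) c}{2} = -2 + \frac{c \left(2 b + 4 b c\right)}{2}$)
$\frac{1}{y{\left(-298,307 \right)} - 95477} = \frac{1}{\left(-2 - 91486 + 2 \left(-298\right) 307^{2}\right) - 95477} = \frac{1}{\left(-2 - 91486 + 2 \left(-298\right) 94249\right) - 95477} = \frac{1}{\left(-2 - 91486 - 56172404\right) - 95477} = \frac{1}{-56263892 - 95477} = \frac{1}{-56359369} = - \frac{1}{56359369}$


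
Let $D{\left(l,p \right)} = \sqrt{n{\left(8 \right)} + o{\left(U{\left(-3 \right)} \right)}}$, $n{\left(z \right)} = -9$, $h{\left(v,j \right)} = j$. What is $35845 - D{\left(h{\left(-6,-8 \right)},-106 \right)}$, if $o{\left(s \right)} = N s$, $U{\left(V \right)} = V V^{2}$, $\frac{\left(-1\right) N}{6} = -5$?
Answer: $35845 - 3 i \sqrt{91} \approx 35845.0 - 28.618 i$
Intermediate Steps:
$N = 30$ ($N = \left(-6\right) \left(-5\right) = 30$)
$U{\left(V \right)} = V^{3}$
$o{\left(s \right)} = 30 s$
$D{\left(l,p \right)} = 3 i \sqrt{91}$ ($D{\left(l,p \right)} = \sqrt{-9 + 30 \left(-3\right)^{3}} = \sqrt{-9 + 30 \left(-27\right)} = \sqrt{-9 - 810} = \sqrt{-819} = 3 i \sqrt{91}$)
$35845 - D{\left(h{\left(-6,-8 \right)},-106 \right)} = 35845 - 3 i \sqrt{91}$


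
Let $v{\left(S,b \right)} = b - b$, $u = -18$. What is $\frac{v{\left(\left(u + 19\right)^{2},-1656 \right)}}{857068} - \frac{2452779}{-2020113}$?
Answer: $\frac{272531}{224457} \approx 1.2142$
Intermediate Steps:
$v{\left(S,b \right)} = 0$
$\frac{v{\left(\left(u + 19\right)^{2},-1656 \right)}}{857068} - \frac{2452779}{-2020113} = \frac{0}{857068} - \frac{2452779}{-2020113} = 0 \cdot \frac{1}{857068} - - \frac{272531}{224457} = 0 + \frac{272531}{224457} = \frac{272531}{224457}$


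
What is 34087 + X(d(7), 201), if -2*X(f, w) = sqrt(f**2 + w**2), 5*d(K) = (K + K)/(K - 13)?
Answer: 34087 - sqrt(9090274)/30 ≈ 33987.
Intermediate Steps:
d(K) = 2*K/(5*(-13 + K)) (d(K) = ((K + K)/(K - 13))/5 = ((2*K)/(-13 + K))/5 = (2*K/(-13 + K))/5 = 2*K/(5*(-13 + K)))
X(f, w) = -sqrt(f**2 + w**2)/2
34087 + X(d(7), 201) = 34087 - sqrt(((2/5)*7/(-13 + 7))**2 + 201**2)/2 = 34087 - sqrt(((2/5)*7/(-6))**2 + 40401)/2 = 34087 - sqrt(((2/5)*7*(-1/6))**2 + 40401)/2 = 34087 - sqrt((-7/15)**2 + 40401)/2 = 34087 - sqrt(49/225 + 40401)/2 = 34087 - sqrt(9090274)/30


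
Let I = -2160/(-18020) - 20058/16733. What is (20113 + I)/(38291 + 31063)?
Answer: 303216031835/1045610934282 ≈ 0.28999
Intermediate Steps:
I = -16265094/15076433 (I = -2160*(-1/18020) - 20058*1/16733 = 108/901 - 20058/16733 = -16265094/15076433 ≈ -1.0788)
(20113 + I)/(38291 + 31063) = (20113 - 16265094/15076433)/(38291 + 31063) = (303216031835/15076433)/69354 = (303216031835/15076433)*(1/69354) = 303216031835/1045610934282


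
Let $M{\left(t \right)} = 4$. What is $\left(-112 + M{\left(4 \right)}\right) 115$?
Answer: $-12420$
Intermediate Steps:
$\left(-112 + M{\left(4 \right)}\right) 115 = \left(-112 + 4\right) 115 = \left(-108\right) 115 = -12420$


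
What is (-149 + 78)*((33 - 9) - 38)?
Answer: 994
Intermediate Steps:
(-149 + 78)*((33 - 9) - 38) = -71*(24 - 38) = -71*(-14) = 994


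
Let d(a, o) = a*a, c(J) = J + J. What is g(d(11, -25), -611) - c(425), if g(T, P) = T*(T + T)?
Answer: 28432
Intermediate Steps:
c(J) = 2*J
d(a, o) = a²
g(T, P) = 2*T² (g(T, P) = T*(2*T) = 2*T²)
g(d(11, -25), -611) - c(425) = 2*(11²)² - 2*425 = 2*121² - 1*850 = 2*14641 - 850 = 29282 - 850 = 28432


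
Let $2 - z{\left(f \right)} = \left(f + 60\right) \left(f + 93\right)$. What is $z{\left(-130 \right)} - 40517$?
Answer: $-43105$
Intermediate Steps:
$z{\left(f \right)} = 2 - \left(60 + f\right) \left(93 + f\right)$ ($z{\left(f \right)} = 2 - \left(f + 60\right) \left(f + 93\right) = 2 - \left(60 + f\right) \left(93 + f\right)$)
$z{\left(-130 \right)} - 40517 = \left(-5578 - \left(-130\right)^{2} - -19890\right) - 40517 = \left(-5578 - 16900 + 19890\right) - 40517 = -2588 - 40517 = -43105$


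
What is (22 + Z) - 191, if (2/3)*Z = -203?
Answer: -947/2 ≈ -473.50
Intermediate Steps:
Z = -609/2 (Z = (3/2)*(-203) = -609/2 ≈ -304.50)
(22 + Z) - 191 = (22 - 609/2) - 191 = -565/2 - 191 = -947/2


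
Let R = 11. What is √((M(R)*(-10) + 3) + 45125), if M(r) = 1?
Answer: √45118 ≈ 212.41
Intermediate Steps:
√((M(R)*(-10) + 3) + 45125) = √((1*(-10) + 3) + 45125) = √((-10 + 3) + 45125) = √(-7 + 45125) = √45118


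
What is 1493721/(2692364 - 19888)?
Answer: 1493721/2672476 ≈ 0.55893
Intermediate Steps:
1493721/(2692364 - 19888) = 1493721/2672476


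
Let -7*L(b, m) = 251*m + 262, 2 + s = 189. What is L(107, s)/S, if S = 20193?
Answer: -15733/47117 ≈ -0.33391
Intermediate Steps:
s = 187 (s = -2 + 189 = 187)
L(b, m) = -262/7 - 251*m/7 (L(b, m) = -(251*m + 262)/7 = -(262 + 251*m)/7 = -262/7 - 251*m/7)
L(107, s)/S = (-262/7 - 251/7*187)/20193 = (-262/7 - 46937/7)*(1/20193) = -47199/7*1/20193 = -15733/47117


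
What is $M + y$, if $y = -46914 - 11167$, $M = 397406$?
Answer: $339325$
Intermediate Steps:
$y = -58081$ ($y = -46914 - 11167 = -58081$)
$M + y = 397406 - 58081 = 339325$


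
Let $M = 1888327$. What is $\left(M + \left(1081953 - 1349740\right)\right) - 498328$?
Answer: $1122212$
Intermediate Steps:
$\left(M + \left(1081953 - 1349740\right)\right) - 498328 = \left(1888327 + \left(1081953 - 1349740\right)\right) - 498328 = \left(1888327 - 267787\right) - 498328 = 1620540 - 498328 = 1122212$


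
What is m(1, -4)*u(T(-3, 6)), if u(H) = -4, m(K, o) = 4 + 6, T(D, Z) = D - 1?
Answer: -40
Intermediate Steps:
T(D, Z) = -1 + D
m(K, o) = 10
m(1, -4)*u(T(-3, 6)) = 10*(-4) = -40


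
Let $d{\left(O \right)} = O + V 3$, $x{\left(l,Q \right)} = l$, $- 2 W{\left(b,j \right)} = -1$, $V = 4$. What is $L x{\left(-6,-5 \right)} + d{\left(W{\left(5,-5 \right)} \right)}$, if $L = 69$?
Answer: $- \frac{803}{2} \approx -401.5$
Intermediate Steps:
$W{\left(b,j \right)} = \frac{1}{2}$ ($W{\left(b,j \right)} = \left(- \frac{1}{2}\right) \left(-1\right) = \frac{1}{2}$)
$d{\left(O \right)} = 12 + O$ ($d{\left(O \right)} = O + 4 \cdot 3 = O + 12 = 12 + O$)
$L x{\left(-6,-5 \right)} + d{\left(W{\left(5,-5 \right)} \right)} = 69 \left(-6\right) + \left(12 + \frac{1}{2}\right) = -414 + \frac{25}{2} = - \frac{803}{2}$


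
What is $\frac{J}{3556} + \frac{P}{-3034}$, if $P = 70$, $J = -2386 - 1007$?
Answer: $- \frac{5271641}{5394452} \approx -0.97723$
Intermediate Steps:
$J = -3393$
$\frac{J}{3556} + \frac{P}{-3034} = - \frac{3393}{3556} + \frac{70}{-3034} = \left(-3393\right) \frac{1}{3556} + 70 \left(- \frac{1}{3034}\right) = - \frac{3393}{3556} - \frac{35}{1517} = - \frac{5271641}{5394452}$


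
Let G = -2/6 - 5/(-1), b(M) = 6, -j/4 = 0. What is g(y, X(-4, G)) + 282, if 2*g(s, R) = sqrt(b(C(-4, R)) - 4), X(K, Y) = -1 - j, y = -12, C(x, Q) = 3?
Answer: 282 + sqrt(2)/2 ≈ 282.71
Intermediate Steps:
j = 0 (j = -4*0 = 0)
G = 14/3 (G = -2*1/6 - 5*(-1) = -1/3 + 5 = 14/3 ≈ 4.6667)
X(K, Y) = -1 (X(K, Y) = -1 - 1*0 = -1 + 0 = -1)
g(s, R) = sqrt(2)/2 (g(s, R) = sqrt(6 - 4)/2 = sqrt(2)/2)
g(y, X(-4, G)) + 282 = sqrt(2)/2 + 282 = 282 + sqrt(2)/2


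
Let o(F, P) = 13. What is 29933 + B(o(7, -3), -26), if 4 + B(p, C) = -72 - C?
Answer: 29883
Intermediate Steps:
B(p, C) = -76 - C (B(p, C) = -4 + (-72 - C) = -76 - C)
29933 + B(o(7, -3), -26) = 29933 + (-76 - 1*(-26)) = 29933 + (-76 + 26) = 29933 - 50 = 29883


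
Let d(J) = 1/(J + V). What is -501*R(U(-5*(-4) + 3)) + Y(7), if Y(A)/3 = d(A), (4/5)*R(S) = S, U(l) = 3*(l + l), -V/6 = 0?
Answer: -1209909/14 ≈ -86422.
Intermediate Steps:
V = 0 (V = -6*0 = 0)
U(l) = 6*l (U(l) = 3*(2*l) = 6*l)
d(J) = 1/J (d(J) = 1/(J + 0) = 1/J)
R(S) = 5*S/4
Y(A) = 3/A
-501*R(U(-5*(-4) + 3)) + Y(7) = -2505*6*(-5*(-4) + 3)/4 + 3/7 = -2505*6*(20 + 3)/4 + 3*(⅐) = -2505*6*23/4 + 3/7 = -2505*138/4 + 3/7 = -501*345/2 + 3/7 = -172845/2 + 3/7 = -1209909/14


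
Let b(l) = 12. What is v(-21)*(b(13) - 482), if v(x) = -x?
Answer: -9870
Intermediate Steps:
v(-21)*(b(13) - 482) = (-1*(-21))*(12 - 482) = 21*(-470) = -9870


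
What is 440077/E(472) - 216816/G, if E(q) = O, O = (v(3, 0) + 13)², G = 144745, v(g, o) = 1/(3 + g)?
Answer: 2291808884484/903353545 ≈ 2537.0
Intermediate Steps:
O = 6241/36 (O = (1/(3 + 3) + 13)² = (1/6 + 13)² = (⅙ + 13)² = (79/6)² = 6241/36 ≈ 173.36)
E(q) = 6241/36
440077/E(472) - 216816/G = 440077/(6241/36) - 216816/144745 = 440077*(36/6241) - 216816*1/144745 = 15842772/6241 - 216816/144745 = 2291808884484/903353545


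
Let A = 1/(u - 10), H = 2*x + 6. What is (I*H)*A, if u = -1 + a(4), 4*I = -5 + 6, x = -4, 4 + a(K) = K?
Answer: 1/22 ≈ 0.045455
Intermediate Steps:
a(K) = -4 + K
I = 1/4 (I = (-5 + 6)/4 = (1/4)*1 = 1/4 ≈ 0.25000)
u = -1 (u = -1 + (-4 + 4) = -1 + 0 = -1)
H = -2 (H = 2*(-4) + 6 = -8 + 6 = -2)
A = -1/11 (A = 1/(-1 - 10) = 1/(-11) = -1/11 ≈ -0.090909)
(I*H)*A = ((1/4)*(-2))*(-1/11) = -1/2*(-1/11) = 1/22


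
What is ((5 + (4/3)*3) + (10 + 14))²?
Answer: 1089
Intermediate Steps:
((5 + (4/3)*3) + (10 + 14))² = ((5 + (4*(⅓))*3) + 24)² = ((5 + (4/3)*3) + 24)² = ((5 + 4) + 24)² = (9 + 24)² = 33² = 1089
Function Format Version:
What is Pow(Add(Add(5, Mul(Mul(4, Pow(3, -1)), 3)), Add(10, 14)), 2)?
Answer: 1089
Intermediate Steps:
Pow(Add(Add(5, Mul(Mul(4, Pow(3, -1)), 3)), Add(10, 14)), 2) = Pow(Add(Add(5, Mul(Mul(4, Rational(1, 3)), 3)), 24), 2) = Pow(Add(Add(5, Mul(Rational(4, 3), 3)), 24), 2) = Pow(Add(Add(5, 4), 24), 2) = Pow(Add(9, 24), 2) = Pow(33, 2) = 1089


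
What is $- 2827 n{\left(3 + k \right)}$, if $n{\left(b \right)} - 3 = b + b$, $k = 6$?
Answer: $-59367$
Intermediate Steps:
$n{\left(b \right)} = 3 + 2 b$ ($n{\left(b \right)} = 3 + \left(b + b\right) = 3 + 2 b$)
$- 2827 n{\left(3 + k \right)} = - 2827 \left(3 + 2 \left(3 + 6\right)\right) = - 2827 \left(3 + 2 \cdot 9\right) = - 2827 \left(3 + 18\right) = \left(-2827\right) 21 = -59367$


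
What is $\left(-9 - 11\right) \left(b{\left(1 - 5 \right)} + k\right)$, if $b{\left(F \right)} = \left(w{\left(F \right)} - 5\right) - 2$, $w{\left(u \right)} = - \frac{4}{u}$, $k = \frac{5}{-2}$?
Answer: $170$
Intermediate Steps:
$k = - \frac{5}{2}$ ($k = 5 \left(- \frac{1}{2}\right) = - \frac{5}{2} \approx -2.5$)
$b{\left(F \right)} = -7 - \frac{4}{F}$ ($b{\left(F \right)} = \left(- \frac{4}{F} - 5\right) - 2 = \left(-5 - \frac{4}{F}\right) - 2 = -7 - \frac{4}{F}$)
$\left(-9 - 11\right) \left(b{\left(1 - 5 \right)} + k\right) = \left(-9 - 11\right) \left(\left(-7 - \frac{4}{1 - 5}\right) - \frac{5}{2}\right) = - 20 \left(\left(-7 - \frac{4}{1 - 5}\right) - \frac{5}{2}\right) = - 20 \left(\left(-7 - \frac{4}{-4}\right) - \frac{5}{2}\right) = - 20 \left(\left(-7 - -1\right) - \frac{5}{2}\right) = - 20 \left(\left(-7 + 1\right) - \frac{5}{2}\right) = - 20 \left(-6 - \frac{5}{2}\right) = \left(-20\right) \left(- \frac{17}{2}\right) = 170$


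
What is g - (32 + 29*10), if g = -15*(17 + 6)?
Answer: -667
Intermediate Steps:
g = -345 (g = -15*23 = -345)
g - (32 + 29*10) = -345 - (32 + 29*10) = -345 - (32 + 290) = -345 - 1*322 = -345 - 322 = -667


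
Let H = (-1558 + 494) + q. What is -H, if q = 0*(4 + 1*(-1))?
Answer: 1064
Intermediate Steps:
q = 0 (q = 0*(4 - 1) = 0*3 = 0)
H = -1064 (H = (-1558 + 494) + 0 = -1064 + 0 = -1064)
-H = -1*(-1064) = 1064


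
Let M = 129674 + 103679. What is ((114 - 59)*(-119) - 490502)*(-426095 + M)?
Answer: 95801832874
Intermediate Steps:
M = 233353
((114 - 59)*(-119) - 490502)*(-426095 + M) = ((114 - 59)*(-119) - 490502)*(-426095 + 233353) = (55*(-119) - 490502)*(-192742) = (-6545 - 490502)*(-192742) = -497047*(-192742) = 95801832874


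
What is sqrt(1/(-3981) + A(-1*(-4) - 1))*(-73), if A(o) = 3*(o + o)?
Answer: -73*sqrt(285266517)/3981 ≈ -309.71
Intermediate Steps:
A(o) = 6*o (A(o) = 3*(2*o) = 6*o)
sqrt(1/(-3981) + A(-1*(-4) - 1))*(-73) = sqrt(1/(-3981) + 6*(-1*(-4) - 1))*(-73) = sqrt(-1/3981 + 6*(4 - 1))*(-73) = sqrt(-1/3981 + 6*3)*(-73) = sqrt(-1/3981 + 18)*(-73) = sqrt(71657/3981)*(-73) = (sqrt(285266517)/3981)*(-73) = -73*sqrt(285266517)/3981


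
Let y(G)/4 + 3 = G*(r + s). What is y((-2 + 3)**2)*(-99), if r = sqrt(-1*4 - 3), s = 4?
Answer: -396 - 396*I*sqrt(7) ≈ -396.0 - 1047.7*I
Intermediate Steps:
r = I*sqrt(7) (r = sqrt(-4 - 3) = sqrt(-7) = I*sqrt(7) ≈ 2.6458*I)
y(G) = -12 + 4*G*(4 + I*sqrt(7)) (y(G) = -12 + 4*(G*(I*sqrt(7) + 4)) = -12 + 4*(G*(4 + I*sqrt(7))) = -12 + 4*G*(4 + I*sqrt(7)))
y((-2 + 3)**2)*(-99) = (-12 + 16*(-2 + 3)**2 + 4*I*(-2 + 3)**2*sqrt(7))*(-99) = (-12 + 16*1**2 + 4*I*1**2*sqrt(7))*(-99) = (-12 + 16*1 + 4*I*1*sqrt(7))*(-99) = (-12 + 16 + 4*I*sqrt(7))*(-99) = (4 + 4*I*sqrt(7))*(-99) = -396 - 396*I*sqrt(7)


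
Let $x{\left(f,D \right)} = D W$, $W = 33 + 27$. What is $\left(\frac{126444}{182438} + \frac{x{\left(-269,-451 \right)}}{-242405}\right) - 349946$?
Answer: $- \frac{1547593550936684}{4422388339} \approx -3.4995 \cdot 10^{5}$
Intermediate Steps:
$W = 60$
$x{\left(f,D \right)} = 60 D$ ($x{\left(f,D \right)} = D 60 = 60 D$)
$\left(\frac{126444}{182438} + \frac{x{\left(-269,-451 \right)}}{-242405}\right) - 349946 = \left(\frac{126444}{182438} + \frac{60 \left(-451\right)}{-242405}\right) - 349946 = \left(126444 \cdot \frac{1}{182438} - - \frac{5412}{48481}\right) - 349946 = \left(\frac{63222}{91219} + \frac{5412}{48481}\right) - 349946 = \frac{3558743010}{4422388339} - 349946 = - \frac{1547593550936684}{4422388339}$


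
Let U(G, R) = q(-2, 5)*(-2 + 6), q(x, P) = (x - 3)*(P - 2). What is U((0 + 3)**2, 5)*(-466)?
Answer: 27960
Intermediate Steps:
q(x, P) = (-3 + x)*(-2 + P)
U(G, R) = -60 (U(G, R) = (6 - 3*5 - 2*(-2) + 5*(-2))*(-2 + 6) = (6 - 15 + 4 - 10)*4 = -15*4 = -60)
U((0 + 3)**2, 5)*(-466) = -60*(-466) = 27960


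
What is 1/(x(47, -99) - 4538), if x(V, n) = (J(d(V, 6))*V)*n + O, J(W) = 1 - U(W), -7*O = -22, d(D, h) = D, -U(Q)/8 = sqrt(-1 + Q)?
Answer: 450205/3119064981479 - 1823976*sqrt(46)/3119064981479 ≈ -3.8218e-6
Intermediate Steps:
U(Q) = -8*sqrt(-1 + Q)
O = 22/7 (O = -1/7*(-22) = 22/7 ≈ 3.1429)
J(W) = 1 + 8*sqrt(-1 + W) (J(W) = 1 - (-8)*sqrt(-1 + W) = 1 + 8*sqrt(-1 + W))
x(V, n) = 22/7 + V*n*(1 + 8*sqrt(-1 + V)) (x(V, n) = ((1 + 8*sqrt(-1 + V))*V)*n + 22/7 = (V*(1 + 8*sqrt(-1 + V)))*n + 22/7 = V*n*(1 + 8*sqrt(-1 + V)) + 22/7 = 22/7 + V*n*(1 + 8*sqrt(-1 + V)))
1/(x(47, -99) - 4538) = 1/((22/7 + 47*(-99)*(1 + 8*sqrt(-1 + 47))) - 4538) = 1/((22/7 + 47*(-99)*(1 + 8*sqrt(46))) - 4538) = 1/((22/7 + (-4653 - 37224*sqrt(46))) - 4538) = 1/((-32549/7 - 37224*sqrt(46)) - 4538) = 1/(-64315/7 - 37224*sqrt(46))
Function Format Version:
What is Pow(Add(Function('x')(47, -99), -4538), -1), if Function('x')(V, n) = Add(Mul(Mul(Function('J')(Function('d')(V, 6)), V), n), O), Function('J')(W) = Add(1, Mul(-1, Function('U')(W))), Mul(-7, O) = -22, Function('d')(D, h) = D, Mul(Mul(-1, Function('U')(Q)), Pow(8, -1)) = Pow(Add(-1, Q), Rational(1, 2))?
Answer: Add(Rational(450205, 3119064981479), Mul(Rational(-1823976, 3119064981479), Pow(46, Rational(1, 2)))) ≈ -3.8218e-6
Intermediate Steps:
Function('U')(Q) = Mul(-8, Pow(Add(-1, Q), Rational(1, 2)))
O = Rational(22, 7) (O = Mul(Rational(-1, 7), -22) = Rational(22, 7) ≈ 3.1429)
Function('J')(W) = Add(1, Mul(8, Pow(Add(-1, W), Rational(1, 2)))) (Function('J')(W) = Add(1, Mul(-1, Mul(-8, Pow(Add(-1, W), Rational(1, 2))))) = Add(1, Mul(8, Pow(Add(-1, W), Rational(1, 2)))))
Function('x')(V, n) = Add(Rational(22, 7), Mul(V, n, Add(1, Mul(8, Pow(Add(-1, V), Rational(1, 2)))))) (Function('x')(V, n) = Add(Mul(Mul(Add(1, Mul(8, Pow(Add(-1, V), Rational(1, 2)))), V), n), Rational(22, 7)) = Add(Mul(Mul(V, Add(1, Mul(8, Pow(Add(-1, V), Rational(1, 2))))), n), Rational(22, 7)) = Add(Mul(V, n, Add(1, Mul(8, Pow(Add(-1, V), Rational(1, 2))))), Rational(22, 7)) = Add(Rational(22, 7), Mul(V, n, Add(1, Mul(8, Pow(Add(-1, V), Rational(1, 2)))))))
Pow(Add(Function('x')(47, -99), -4538), -1) = Pow(Add(Add(Rational(22, 7), Mul(47, -99, Add(1, Mul(8, Pow(Add(-1, 47), Rational(1, 2)))))), -4538), -1) = Pow(Add(Add(Rational(22, 7), Mul(47, -99, Add(1, Mul(8, Pow(46, Rational(1, 2)))))), -4538), -1) = Pow(Add(Add(Rational(22, 7), Add(-4653, Mul(-37224, Pow(46, Rational(1, 2))))), -4538), -1) = Pow(Add(Add(Rational(-32549, 7), Mul(-37224, Pow(46, Rational(1, 2)))), -4538), -1) = Pow(Add(Rational(-64315, 7), Mul(-37224, Pow(46, Rational(1, 2)))), -1)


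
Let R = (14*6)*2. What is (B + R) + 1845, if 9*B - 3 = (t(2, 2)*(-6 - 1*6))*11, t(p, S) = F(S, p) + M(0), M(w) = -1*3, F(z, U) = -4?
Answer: 2116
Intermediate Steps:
R = 168 (R = 84*2 = 168)
M(w) = -3
t(p, S) = -7 (t(p, S) = -4 - 3 = -7)
B = 103 (B = ⅓ + (-7*(-6 - 1*6)*11)/9 = ⅓ + (-7*(-6 - 6)*11)/9 = ⅓ + (-7*(-12)*11)/9 = ⅓ + (84*11)/9 = ⅓ + (⅑)*924 = ⅓ + 308/3 = 103)
(B + R) + 1845 = (103 + 168) + 1845 = 271 + 1845 = 2116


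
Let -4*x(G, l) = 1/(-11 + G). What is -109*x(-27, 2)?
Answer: -109/152 ≈ -0.71710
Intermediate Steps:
x(G, l) = -1/(4*(-11 + G))
-109*x(-27, 2) = -(-109)/(-44 + 4*(-27)) = -(-109)/(-44 - 108) = -(-109)/(-152) = -(-109)*(-1)/152 = -109*1/152 = -109/152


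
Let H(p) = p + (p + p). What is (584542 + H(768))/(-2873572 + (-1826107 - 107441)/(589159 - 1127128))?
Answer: -52617492629/257648453620 ≈ -0.20422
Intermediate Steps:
H(p) = 3*p (H(p) = p + 2*p = 3*p)
(584542 + H(768))/(-2873572 + (-1826107 - 107441)/(589159 - 1127128)) = (584542 + 3*768)/(-2873572 + (-1826107 - 107441)/(589159 - 1127128)) = (584542 + 2304)/(-2873572 - 1933548/(-537969)) = 586846/(-2873572 - 1933548*(-1/537969)) = 586846/(-2873572 + 644516/179323) = 586846/(-515296907240/179323) = 586846*(-179323/515296907240) = -52617492629/257648453620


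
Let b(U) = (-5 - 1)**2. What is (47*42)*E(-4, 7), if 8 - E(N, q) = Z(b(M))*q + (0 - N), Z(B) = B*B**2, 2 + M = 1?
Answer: -644684712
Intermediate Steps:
M = -1 (M = -2 + 1 = -1)
b(U) = 36 (b(U) = (-6)**2 = 36)
Z(B) = B**3
E(N, q) = 8 + N - 46656*q (E(N, q) = 8 - (36**3*q + (0 - N)) = 8 - (46656*q - N) = 8 - (-N + 46656*q) = 8 + (N - 46656*q) = 8 + N - 46656*q)
(47*42)*E(-4, 7) = (47*42)*(8 - 4 - 46656*7) = 1974*(8 - 4 - 326592) = 1974*(-326588) = -644684712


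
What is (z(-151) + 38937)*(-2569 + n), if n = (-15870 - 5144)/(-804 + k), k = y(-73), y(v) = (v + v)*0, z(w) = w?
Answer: -19824125783/201 ≈ -9.8627e+7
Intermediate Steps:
y(v) = 0 (y(v) = (2*v)*0 = 0)
k = 0
n = 10507/402 (n = (-15870 - 5144)/(-804 + 0) = -21014/(-804) = -21014*(-1/804) = 10507/402 ≈ 26.137)
(z(-151) + 38937)*(-2569 + n) = (-151 + 38937)*(-2569 + 10507/402) = 38786*(-1022231/402) = -19824125783/201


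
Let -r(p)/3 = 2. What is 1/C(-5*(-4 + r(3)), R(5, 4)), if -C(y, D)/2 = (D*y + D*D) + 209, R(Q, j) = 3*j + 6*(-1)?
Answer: -1/1090 ≈ -0.00091743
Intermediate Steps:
r(p) = -6 (r(p) = -3*2 = -6)
R(Q, j) = -6 + 3*j (R(Q, j) = 3*j - 6 = -6 + 3*j)
C(y, D) = -418 - 2*D² - 2*D*y (C(y, D) = -2*((D*y + D*D) + 209) = -2*((D*y + D²) + 209) = -2*((D² + D*y) + 209) = -2*(209 + D² + D*y) = -418 - 2*D² - 2*D*y)
1/C(-5*(-4 + r(3)), R(5, 4)) = 1/(-418 - 2*(-6 + 3*4)² - 2*(-6 + 3*4)*(-5*(-4 - 6))) = 1/(-418 - 2*(-6 + 12)² - 2*(-6 + 12)*(-5*(-10))) = 1/(-418 - 2*6² - 2*6*50) = 1/(-418 - 2*36 - 600) = 1/(-418 - 72 - 600) = 1/(-1090) = -1/1090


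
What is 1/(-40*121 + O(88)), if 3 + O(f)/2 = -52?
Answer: -1/4950 ≈ -0.00020202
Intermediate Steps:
O(f) = -110 (O(f) = -6 + 2*(-52) = -6 - 104 = -110)
1/(-40*121 + O(88)) = 1/(-40*121 - 110) = 1/(-4840 - 110) = 1/(-4950) = -1/4950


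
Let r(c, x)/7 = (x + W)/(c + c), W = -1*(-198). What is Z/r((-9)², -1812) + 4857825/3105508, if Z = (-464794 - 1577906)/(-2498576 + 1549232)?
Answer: 2303203966575/1502016210296 ≈ 1.5334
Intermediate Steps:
W = 198
Z = 15475/7192 (Z = -2042700/(-949344) = -2042700*(-1/949344) = 15475/7192 ≈ 2.1517)
r(c, x) = 7*(198 + x)/(2*c) (r(c, x) = 7*((x + 198)/(c + c)) = 7*((198 + x)/((2*c))) = 7*((198 + x)*(1/(2*c))) = 7*((198 + x)/(2*c)) = 7*(198 + x)/(2*c))
Z/r((-9)², -1812) + 4857825/3105508 = 15475/(7192*((7*(198 - 1812)/(2*((-9)²))))) + 4857825/3105508 = 15475/(7192*(((7/2)*(-1614)/81))) + 4857825*(1/3105508) = 15475/(7192*(((7/2)*(1/81)*(-1614)))) + 693975/443644 = 15475/(7192*(-1883/27)) + 693975/443644 = (15475/7192)*(-27/1883) + 693975/443644 = -417825/13542536 + 693975/443644 = 2303203966575/1502016210296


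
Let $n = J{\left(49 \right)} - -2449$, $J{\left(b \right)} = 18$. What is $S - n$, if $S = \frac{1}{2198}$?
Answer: $- \frac{5422465}{2198} \approx -2467.0$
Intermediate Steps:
$S = \frac{1}{2198} \approx 0.00045496$
$n = 2467$ ($n = 18 - -2449 = 18 + 2449 = 2467$)
$S - n = \frac{1}{2198} - 2467 = - \frac{5422465}{2198}$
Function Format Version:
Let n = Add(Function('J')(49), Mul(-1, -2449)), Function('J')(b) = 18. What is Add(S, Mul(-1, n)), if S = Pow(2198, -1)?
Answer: Rational(-5422465, 2198) ≈ -2467.0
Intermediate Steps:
S = Rational(1, 2198) ≈ 0.00045496
n = 2467 (n = Add(18, Mul(-1, -2449)) = Add(18, 2449) = 2467)
Add(S, Mul(-1, n)) = Add(Rational(1, 2198), Mul(-1, 2467)) = Add(Rational(1, 2198), -2467) = Rational(-5422465, 2198)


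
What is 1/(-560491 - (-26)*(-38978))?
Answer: -1/1573919 ≈ -6.3536e-7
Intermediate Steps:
1/(-560491 - (-26)*(-38978)) = 1/(-560491 - 1*1013428) = 1/(-560491 - 1013428) = 1/(-1573919) = -1/1573919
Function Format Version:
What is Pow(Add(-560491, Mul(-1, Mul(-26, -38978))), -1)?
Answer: Rational(-1, 1573919) ≈ -6.3536e-7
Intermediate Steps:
Pow(Add(-560491, Mul(-1, Mul(-26, -38978))), -1) = Pow(Add(-560491, Mul(-1, 1013428)), -1) = Pow(Add(-560491, -1013428), -1) = Pow(-1573919, -1) = Rational(-1, 1573919)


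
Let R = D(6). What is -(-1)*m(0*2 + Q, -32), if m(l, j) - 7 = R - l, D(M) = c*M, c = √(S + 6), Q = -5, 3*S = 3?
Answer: 12 + 6*√7 ≈ 27.875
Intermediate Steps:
S = 1 (S = (⅓)*3 = 1)
c = √7 (c = √(1 + 6) = √7 ≈ 2.6458)
D(M) = M*√7 (D(M) = √7*M = M*√7)
R = 6*√7 ≈ 15.875
m(l, j) = 7 - l + 6*√7 (m(l, j) = 7 + (6*√7 - l) = 7 + (-l + 6*√7) = 7 - l + 6*√7)
-(-1)*m(0*2 + Q, -32) = -(-1)*(7 - (0*2 - 5) + 6*√7) = -(-1)*(7 - (0 - 5) + 6*√7) = -(-1)*(7 - 1*(-5) + 6*√7) = -(-1)*(7 + 5 + 6*√7) = -(-1)*(12 + 6*√7) = -(-12 - 6*√7) = 12 + 6*√7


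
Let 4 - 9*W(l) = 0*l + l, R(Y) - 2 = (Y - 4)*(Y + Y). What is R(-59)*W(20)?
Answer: -118976/9 ≈ -13220.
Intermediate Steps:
R(Y) = 2 + 2*Y*(-4 + Y) (R(Y) = 2 + (Y - 4)*(Y + Y) = 2 + (-4 + Y)*(2*Y) = 2 + 2*Y*(-4 + Y))
W(l) = 4/9 - l/9 (W(l) = 4/9 - (0*l + l)/9 = 4/9 - (0 + l)/9 = 4/9 - l/9)
R(-59)*W(20) = (2 - 8*(-59) + 2*(-59)**2)*(4/9 - 1/9*20) = (2 + 472 + 2*3481)*(4/9 - 20/9) = (2 + 472 + 6962)*(-16/9) = 7436*(-16/9) = -118976/9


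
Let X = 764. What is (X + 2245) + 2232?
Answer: 5241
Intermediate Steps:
(X + 2245) + 2232 = (764 + 2245) + 2232 = 3009 + 2232 = 5241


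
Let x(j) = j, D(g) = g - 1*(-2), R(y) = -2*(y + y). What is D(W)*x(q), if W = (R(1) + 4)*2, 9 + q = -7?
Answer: -32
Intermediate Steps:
q = -16 (q = -9 - 7 = -16)
R(y) = -4*y
W = 0 (W = (-4*1 + 4)*2 = (-4 + 4)*2 = 0*2 = 0)
D(g) = 2 + g (D(g) = g + 2 = 2 + g)
D(W)*x(q) = (2 + 0)*(-16) = 2*(-16) = -32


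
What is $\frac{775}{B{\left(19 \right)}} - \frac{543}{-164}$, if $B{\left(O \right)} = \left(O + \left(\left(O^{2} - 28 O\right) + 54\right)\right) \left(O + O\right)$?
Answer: $\frac{236879}{76342} \approx 3.1029$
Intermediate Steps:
$B{\left(O \right)} = 2 O \left(54 + O^{2} - 27 O\right)$ ($B{\left(O \right)} = \left(O + \left(54 + O^{2} - 28 O\right)\right) 2 O = \left(54 + O^{2} - 27 O\right) 2 O = 2 O \left(54 + O^{2} - 27 O\right)$)
$\frac{775}{B{\left(19 \right)}} - \frac{543}{-164} = \frac{775}{2 \cdot 19 \left(54 + 19^{2} - 513\right)} - \frac{543}{-164} = \frac{775}{2 \cdot 19 \left(54 + 361 - 513\right)} - - \frac{543}{164} = \frac{775}{2 \cdot 19 \left(-98\right)} + \frac{543}{164} = \frac{775}{-3724} + \frac{543}{164} = 775 \left(- \frac{1}{3724}\right) + \frac{543}{164} = - \frac{775}{3724} + \frac{543}{164} = \frac{236879}{76342}$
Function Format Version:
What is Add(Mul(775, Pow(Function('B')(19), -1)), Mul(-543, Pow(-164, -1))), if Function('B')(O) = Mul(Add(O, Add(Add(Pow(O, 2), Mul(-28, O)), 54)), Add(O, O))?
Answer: Rational(236879, 76342) ≈ 3.1029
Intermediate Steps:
Function('B')(O) = Mul(2, O, Add(54, Pow(O, 2), Mul(-27, O))) (Function('B')(O) = Mul(Add(O, Add(54, Pow(O, 2), Mul(-28, O))), Mul(2, O)) = Mul(Add(54, Pow(O, 2), Mul(-27, O)), Mul(2, O)) = Mul(2, O, Add(54, Pow(O, 2), Mul(-27, O))))
Add(Mul(775, Pow(Function('B')(19), -1)), Mul(-543, Pow(-164, -1))) = Add(Mul(775, Pow(Mul(2, 19, Add(54, Pow(19, 2), Mul(-27, 19))), -1)), Mul(-543, Pow(-164, -1))) = Add(Mul(775, Pow(Mul(2, 19, Add(54, 361, -513)), -1)), Mul(-543, Rational(-1, 164))) = Add(Mul(775, Pow(Mul(2, 19, -98), -1)), Rational(543, 164)) = Add(Mul(775, Pow(-3724, -1)), Rational(543, 164)) = Add(Mul(775, Rational(-1, 3724)), Rational(543, 164)) = Add(Rational(-775, 3724), Rational(543, 164)) = Rational(236879, 76342)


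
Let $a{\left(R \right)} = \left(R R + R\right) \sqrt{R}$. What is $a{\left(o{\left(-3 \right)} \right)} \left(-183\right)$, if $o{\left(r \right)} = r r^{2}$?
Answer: $- 385398 i \sqrt{3} \approx - 6.6753 \cdot 10^{5} i$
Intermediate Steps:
$o{\left(r \right)} = r^{3}$
$a{\left(R \right)} = \sqrt{R} \left(R + R^{2}\right)$ ($a{\left(R \right)} = \left(R^{2} + R\right) \sqrt{R} = \left(R + R^{2}\right) \sqrt{R} = \sqrt{R} \left(R + R^{2}\right)$)
$a{\left(o{\left(-3 \right)} \right)} \left(-183\right) = \left(\left(-3\right)^{3}\right)^{\frac{3}{2}} \left(1 + \left(-3\right)^{3}\right) \left(-183\right) = \left(-27\right)^{\frac{3}{2}} \left(1 - 27\right) \left(-183\right) = - 81 i \sqrt{3} \left(-26\right) \left(-183\right) = 2106 i \sqrt{3} \left(-183\right) = - 385398 i \sqrt{3}$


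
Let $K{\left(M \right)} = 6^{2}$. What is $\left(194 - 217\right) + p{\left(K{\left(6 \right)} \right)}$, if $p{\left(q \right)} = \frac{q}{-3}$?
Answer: $-35$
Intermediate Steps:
$K{\left(M \right)} = 36$
$p{\left(q \right)} = - \frac{q}{3}$ ($p{\left(q \right)} = q \left(- \frac{1}{3}\right) = - \frac{q}{3}$)
$\left(194 - 217\right) + p{\left(K{\left(6 \right)} \right)} = \left(194 - 217\right) - 12 = -23 - 12 = -35$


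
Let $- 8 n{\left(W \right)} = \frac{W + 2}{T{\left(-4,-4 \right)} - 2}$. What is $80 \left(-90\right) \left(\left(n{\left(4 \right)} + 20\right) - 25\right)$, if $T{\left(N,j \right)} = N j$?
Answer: $\frac{254700}{7} \approx 36386.0$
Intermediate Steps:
$n{\left(W \right)} = - \frac{1}{56} - \frac{W}{112}$ ($n{\left(W \right)} = - \frac{\left(W + 2\right) \frac{1}{\left(-4\right) \left(-4\right) - 2}}{8} = - \frac{\left(2 + W\right) \frac{1}{16 - 2}}{8} = - \frac{\left(2 + W\right) \frac{1}{14}}{8} = - \frac{\frac{1}{7} + \frac{W}{14}}{8} = - \frac{1}{56} - \frac{W}{112}$)
$80 \left(-90\right) \left(\left(n{\left(4 \right)} + 20\right) - 25\right) = 80 \left(-90\right) \left(\left(\left(- \frac{1}{56} - \frac{1}{28}\right) + 20\right) - 25\right) = - 7200 \left(\left(\left(- \frac{1}{56} - \frac{1}{28}\right) + 20\right) - 25\right) = - 7200 \left(\left(- \frac{3}{56} + 20\right) - 25\right) = - 7200 \left(\frac{1117}{56} - 25\right) = \left(-7200\right) \left(- \frac{283}{56}\right) = \frac{254700}{7}$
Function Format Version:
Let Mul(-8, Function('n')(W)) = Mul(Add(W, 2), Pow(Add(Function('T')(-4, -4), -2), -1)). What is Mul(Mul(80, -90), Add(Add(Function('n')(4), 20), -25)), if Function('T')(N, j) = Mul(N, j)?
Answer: Rational(254700, 7) ≈ 36386.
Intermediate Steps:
Function('n')(W) = Add(Rational(-1, 56), Mul(Rational(-1, 112), W)) (Function('n')(W) = Mul(Rational(-1, 8), Mul(Add(W, 2), Pow(Add(Mul(-4, -4), -2), -1))) = Mul(Rational(-1, 8), Mul(Add(2, W), Pow(Add(16, -2), -1))) = Mul(Rational(-1, 8), Mul(Add(2, W), Pow(14, -1))) = Mul(Rational(-1, 8), Mul(Add(2, W), Rational(1, 14))) = Mul(Rational(-1, 8), Add(Rational(1, 7), Mul(Rational(1, 14), W))) = Add(Rational(-1, 56), Mul(Rational(-1, 112), W)))
Mul(Mul(80, -90), Add(Add(Function('n')(4), 20), -25)) = Mul(Mul(80, -90), Add(Add(Add(Rational(-1, 56), Mul(Rational(-1, 112), 4)), 20), -25)) = Mul(-7200, Add(Add(Add(Rational(-1, 56), Rational(-1, 28)), 20), -25)) = Mul(-7200, Add(Add(Rational(-3, 56), 20), -25)) = Mul(-7200, Add(Rational(1117, 56), -25)) = Mul(-7200, Rational(-283, 56)) = Rational(254700, 7)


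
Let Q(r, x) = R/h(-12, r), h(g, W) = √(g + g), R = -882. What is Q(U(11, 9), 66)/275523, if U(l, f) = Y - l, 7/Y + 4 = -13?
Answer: 49*I*√6/183682 ≈ 0.00065344*I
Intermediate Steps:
Y = -7/17 (Y = 7/(-4 - 13) = 7/(-17) = 7*(-1/17) = -7/17 ≈ -0.41176)
h(g, W) = √2*√g (h(g, W) = √(2*g) = √2*√g)
U(l, f) = -7/17 - l
Q(r, x) = 147*I*√6/2 (Q(r, x) = -882*(-I*√6/12) = -(-147)*I*√6/2 = 147*I*√6/2)
Q(U(11, 9), 66)/275523 = (147*I*√6/2)/275523 = (147*I*√6/2)*(1/275523) = 49*I*√6/183682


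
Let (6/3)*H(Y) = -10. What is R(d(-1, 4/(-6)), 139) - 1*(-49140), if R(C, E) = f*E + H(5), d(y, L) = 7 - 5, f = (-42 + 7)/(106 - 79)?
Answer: 1321780/27 ≈ 48955.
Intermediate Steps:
H(Y) = -5 (H(Y) = (1/2)*(-10) = -5)
f = -35/27 ≈ -1.2963
d(y, L) = 2
R(C, E) = -5 - 35*E/27 (R(C, E) = -35*E/27 - 5 = -5 - 35*E/27)
R(d(-1, 4/(-6)), 139) - 1*(-49140) = (-5 - 35/27*139) - 1*(-49140) = (-5 - 4865/27) + 49140 = -5000/27 + 49140 = 1321780/27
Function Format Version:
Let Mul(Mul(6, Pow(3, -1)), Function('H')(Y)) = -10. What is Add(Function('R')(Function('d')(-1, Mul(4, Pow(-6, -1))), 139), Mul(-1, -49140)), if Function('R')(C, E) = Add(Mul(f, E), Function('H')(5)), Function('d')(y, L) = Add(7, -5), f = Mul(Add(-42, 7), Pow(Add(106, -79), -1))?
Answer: Rational(1321780, 27) ≈ 48955.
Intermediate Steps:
Function('H')(Y) = -5 (Function('H')(Y) = Mul(Rational(1, 2), -10) = -5)
f = Rational(-35, 27) (f = Mul(-35, Pow(27, -1)) = Mul(-35, Rational(1, 27)) = Rational(-35, 27) ≈ -1.2963)
Function('d')(y, L) = 2
Function('R')(C, E) = Add(-5, Mul(Rational(-35, 27), E)) (Function('R')(C, E) = Add(Mul(Rational(-35, 27), E), -5) = Add(-5, Mul(Rational(-35, 27), E)))
Add(Function('R')(Function('d')(-1, Mul(4, Pow(-6, -1))), 139), Mul(-1, -49140)) = Add(Add(-5, Mul(Rational(-35, 27), 139)), Mul(-1, -49140)) = Add(Add(-5, Rational(-4865, 27)), 49140) = Add(Rational(-5000, 27), 49140) = Rational(1321780, 27)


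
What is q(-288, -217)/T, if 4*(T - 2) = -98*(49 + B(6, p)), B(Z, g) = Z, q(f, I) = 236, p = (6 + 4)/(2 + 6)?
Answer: -472/2691 ≈ -0.17540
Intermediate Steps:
p = 5/4 (p = 10/8 = 10*(⅛) = 5/4 ≈ 1.2500)
T = -2691/2 (T = 2 + (-98*(49 + 6))/4 = 2 + (-98*55)/4 = 2 + (¼)*(-5390) = 2 - 2695/2 = -2691/2 ≈ -1345.5)
q(-288, -217)/T = 236/(-2691/2) = 236*(-2/2691) = -472/2691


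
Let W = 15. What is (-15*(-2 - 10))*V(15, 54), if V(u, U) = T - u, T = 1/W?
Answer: -2688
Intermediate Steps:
T = 1/15 ≈ 0.066667
V(u, U) = 1/15 - u
(-15*(-2 - 10))*V(15, 54) = (-15*(-2 - 10))*(1/15 - 1*15) = (-15*(-12))*(1/15 - 15) = 180*(-224/15) = -2688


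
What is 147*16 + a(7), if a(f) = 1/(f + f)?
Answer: 32929/14 ≈ 2352.1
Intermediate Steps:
a(f) = 1/(2*f)
147*16 + a(7) = 147*16 + (1/2)/7 = 2352 + (1/2)*(1/7) = 2352 + 1/14 = 32929/14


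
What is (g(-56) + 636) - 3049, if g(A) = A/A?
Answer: -2412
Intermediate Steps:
g(A) = 1
(g(-56) + 636) - 3049 = (1 + 636) - 3049 = 637 - 3049 = -2412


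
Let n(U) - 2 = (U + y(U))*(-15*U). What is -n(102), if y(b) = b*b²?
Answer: 1623804298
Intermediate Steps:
y(b) = b³
n(U) = 2 - 15*U*(U + U³) (n(U) = 2 + (U + U³)*(-15*U) = 2 - 15*U*(U + U³))
-n(102) = -(2 - 15*102² - 15*102⁴) = -(2 - 15*10404 - 15*108243216) = -(2 - 156060 - 1623648240) = -1*(-1623804298) = 1623804298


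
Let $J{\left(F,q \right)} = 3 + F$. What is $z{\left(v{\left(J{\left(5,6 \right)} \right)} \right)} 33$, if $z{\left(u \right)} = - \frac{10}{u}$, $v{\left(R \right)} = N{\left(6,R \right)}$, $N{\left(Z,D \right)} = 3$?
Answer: $-110$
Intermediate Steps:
$v{\left(R \right)} = 3$
$z{\left(v{\left(J{\left(5,6 \right)} \right)} \right)} 33 = - \frac{10}{3} \cdot 33 = \left(-10\right) \frac{1}{3} \cdot 33 = \left(- \frac{10}{3}\right) 33 = -110$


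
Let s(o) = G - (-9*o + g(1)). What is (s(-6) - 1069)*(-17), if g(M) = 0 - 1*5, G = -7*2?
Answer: 19244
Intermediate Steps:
G = -14
g(M) = -5 (g(M) = 0 - 5 = -5)
s(o) = -9 + 9*o (s(o) = -14 - (-9*o - 5) = -14 - (-5 - 9*o) = -14 + (5 + 9*o) = -9 + 9*o)
(s(-6) - 1069)*(-17) = ((-9 + 9*(-6)) - 1069)*(-17) = ((-9 - 54) - 1069)*(-17) = (-63 - 1069)*(-17) = -1132*(-17) = 19244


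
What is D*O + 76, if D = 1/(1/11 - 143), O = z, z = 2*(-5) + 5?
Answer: 119527/1572 ≈ 76.035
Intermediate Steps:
z = -5 (z = -10 + 5 = -5)
O = -5
D = -11/1572 (D = 1/(1/11 - 143) = 1/(-1572/11) = -11/1572 ≈ -0.0069975)
D*O + 76 = -11/1572*(-5) + 76 = 55/1572 + 76 = 119527/1572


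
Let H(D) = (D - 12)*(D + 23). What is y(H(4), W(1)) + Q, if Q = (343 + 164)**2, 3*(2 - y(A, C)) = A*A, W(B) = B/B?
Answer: 241499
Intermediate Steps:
W(B) = 1
H(D) = (-12 + D)*(23 + D)
y(A, C) = 2 - A**2/3 (y(A, C) = 2 - A*A/3 = 2 - A**2/3)
Q = 257049 (Q = 507**2 = 257049)
y(H(4), W(1)) + Q = (2 - (-276 + 4**2 + 11*4)**2/3) + 257049 = (2 - (-276 + 16 + 44)**2/3) + 257049 = (2 - 1/3*(-216)**2) + 257049 = (2 - 1/3*46656) + 257049 = (2 - 15552) + 257049 = -15550 + 257049 = 241499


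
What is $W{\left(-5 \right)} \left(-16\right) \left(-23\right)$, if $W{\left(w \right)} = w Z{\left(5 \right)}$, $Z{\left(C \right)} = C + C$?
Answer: $-18400$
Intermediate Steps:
$Z{\left(C \right)} = 2 C$
$W{\left(w \right)} = 10 w$ ($W{\left(w \right)} = w 2 \cdot 5 = w 10 = 10 w$)
$W{\left(-5 \right)} \left(-16\right) \left(-23\right) = 10 \left(-5\right) \left(-16\right) \left(-23\right) = \left(-50\right) \left(-16\right) \left(-23\right) = 800 \left(-23\right) = -18400$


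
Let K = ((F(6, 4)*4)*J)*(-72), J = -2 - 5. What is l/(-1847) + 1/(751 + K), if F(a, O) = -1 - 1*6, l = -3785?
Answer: 50569538/24677767 ≈ 2.0492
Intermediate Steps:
F(a, O) = -7 (F(a, O) = -1 - 6 = -7)
J = -7
K = -14112 (K = (-7*4*(-7))*(-72) = -28*(-7)*(-72) = 196*(-72) = -14112)
l/(-1847) + 1/(751 + K) = -3785/(-1847) + 1/(751 - 14112) = -3785*(-1/1847) + 1/(-13361) = 3785/1847 - 1/13361 = 50569538/24677767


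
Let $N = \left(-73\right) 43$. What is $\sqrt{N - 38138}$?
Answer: $i \sqrt{41277} \approx 203.17 i$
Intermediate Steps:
$N = -3139$
$\sqrt{N - 38138} = \sqrt{-3139 - 38138} = \sqrt{-41277} = i \sqrt{41277}$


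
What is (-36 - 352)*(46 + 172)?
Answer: -84584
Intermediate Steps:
(-36 - 352)*(46 + 172) = -388*218 = -84584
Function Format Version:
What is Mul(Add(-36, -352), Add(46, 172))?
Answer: -84584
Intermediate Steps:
Mul(Add(-36, -352), Add(46, 172)) = Mul(-388, 218) = -84584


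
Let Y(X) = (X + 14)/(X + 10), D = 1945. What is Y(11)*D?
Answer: 48625/21 ≈ 2315.5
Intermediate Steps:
Y(X) = (14 + X)/(10 + X)
Y(11)*D = ((14 + 11)/(10 + 11))*1945 = (25/21)*1945 = 48625/21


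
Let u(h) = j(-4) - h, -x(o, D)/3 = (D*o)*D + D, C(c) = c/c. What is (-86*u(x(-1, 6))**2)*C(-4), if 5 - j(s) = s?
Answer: -564246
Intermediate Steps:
C(c) = 1
j(s) = 5 - s
x(o, D) = -3*D - 3*o*D**2 (x(o, D) = -3*((D*o)*D + D) = -3*(o*D**2 + D) = -3*(D + o*D**2) = -3*D - 3*o*D**2)
u(h) = 9 - h (u(h) = (5 - 1*(-4)) - h = (5 + 4) - h = 9 - h)
(-86*u(x(-1, 6))**2)*C(-4) = -86*(9 - (-3)*6*(1 + 6*(-1)))**2*1 = -86*(9 - (-3)*6*(1 - 6))**2*1 = -86*(9 - (-3)*6*(-5))**2*1 = -86*(9 - 1*90)**2*1 = -86*(9 - 90)**2*1 = -86*(-81)**2*1 = -86*6561*1 = -564246*1 = -564246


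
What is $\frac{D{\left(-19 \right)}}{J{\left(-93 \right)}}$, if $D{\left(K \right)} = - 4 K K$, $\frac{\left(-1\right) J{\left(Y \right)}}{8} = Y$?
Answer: $- \frac{361}{186} \approx -1.9409$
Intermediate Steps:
$J{\left(Y \right)} = - 8 Y$
$D{\left(K \right)} = - 4 K^{2}$
$\frac{D{\left(-19 \right)}}{J{\left(-93 \right)}} = \frac{\left(-4\right) \left(-19\right)^{2}}{\left(-8\right) \left(-93\right)} = \frac{\left(-4\right) 361}{744} = \left(-1444\right) \frac{1}{744} = - \frac{361}{186}$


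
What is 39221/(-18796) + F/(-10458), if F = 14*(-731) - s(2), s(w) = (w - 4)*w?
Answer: -36315023/32761428 ≈ -1.1085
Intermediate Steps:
s(w) = w*(-4 + w) (s(w) = (-4 + w)*w = w*(-4 + w))
F = -10230 (F = 14*(-731) - 2*(-4 + 2) = -10234 - 2*(-2) = -10234 - 1*(-4) = -10234 + 4 = -10230)
39221/(-18796) + F/(-10458) = 39221/(-18796) - 10230/(-10458) = 39221*(-1/18796) - 10230*(-1/10458) = -39221/18796 + 1705/1743 = -36315023/32761428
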